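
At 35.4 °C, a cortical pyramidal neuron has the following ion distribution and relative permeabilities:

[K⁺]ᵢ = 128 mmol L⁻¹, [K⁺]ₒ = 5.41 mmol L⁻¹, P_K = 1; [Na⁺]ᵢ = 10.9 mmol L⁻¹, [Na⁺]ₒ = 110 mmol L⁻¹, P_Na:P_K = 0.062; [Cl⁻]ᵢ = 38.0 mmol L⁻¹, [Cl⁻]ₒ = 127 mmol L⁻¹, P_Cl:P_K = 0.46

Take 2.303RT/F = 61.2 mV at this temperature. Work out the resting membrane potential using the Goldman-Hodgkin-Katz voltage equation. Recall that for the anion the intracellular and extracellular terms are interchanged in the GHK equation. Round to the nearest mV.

-49 mV

Vm = 61.2 · log₁₀[(Σ P·[cation]ₒ + Σ P·[anion]ᵢ) / (Σ P·[cation]ᵢ + Σ P·[anion]ₒ)]
Numerator = 1×5.41 + 0.062×110 + 0.46×38.0 = 29.71
Denominator = 1×128 + 0.062×10.9 + 0.46×127 = 187.1
Vm = 61.2 · log₁₀(0.1588) = 61.2 × (-0.7992) = -48.91 mV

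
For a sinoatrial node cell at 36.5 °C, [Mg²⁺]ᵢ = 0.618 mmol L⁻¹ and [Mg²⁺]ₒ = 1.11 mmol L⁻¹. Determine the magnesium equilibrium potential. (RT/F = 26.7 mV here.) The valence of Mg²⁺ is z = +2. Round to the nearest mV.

E = (26.7/z) · ln([Mg²⁺]_out/[Mg²⁺]_in) with z = +2.
= (26.7/2) · ln(1.11/0.618) = 13.35 · ln(1.796)
= 13.35 · (0.5856) = 7.82 mV

8 mV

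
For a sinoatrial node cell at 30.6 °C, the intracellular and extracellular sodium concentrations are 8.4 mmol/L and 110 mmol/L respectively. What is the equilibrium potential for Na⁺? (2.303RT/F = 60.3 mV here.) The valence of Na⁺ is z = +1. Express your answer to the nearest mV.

E = (60.3/z) · log₁₀([Na⁺]_out/[Na⁺]_in) with z = +1.
= (60.3/1) · log₁₀(110/8.4) = 60.30 · log₁₀(13.1)
= 60.30 · (1.1171) = 67.36 mV

67 mV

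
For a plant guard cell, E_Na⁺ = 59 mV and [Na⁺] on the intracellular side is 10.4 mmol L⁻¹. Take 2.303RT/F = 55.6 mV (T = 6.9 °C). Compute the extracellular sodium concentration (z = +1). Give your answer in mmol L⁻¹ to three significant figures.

Nernst: E = (55.6/1) · log₁₀([out]/[in]), so log₁₀([out]/[in]) = 59.0 × 1 / 55.6 = 1.0612.
[out]/[in] = 10^(1.0612) = 11.51.
[out] = 11.51 × 10.4 = 119.7 mmol L⁻¹.

120 mmol L⁻¹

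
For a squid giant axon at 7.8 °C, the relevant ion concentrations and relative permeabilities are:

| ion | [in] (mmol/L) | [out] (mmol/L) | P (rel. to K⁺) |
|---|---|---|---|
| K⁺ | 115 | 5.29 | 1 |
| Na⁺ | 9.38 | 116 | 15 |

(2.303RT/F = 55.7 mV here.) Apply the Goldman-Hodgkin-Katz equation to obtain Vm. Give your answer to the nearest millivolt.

Vm = 55.7 · log₁₀[(Σ P·[cation]ₒ + Σ P·[anion]ᵢ) / (Σ P·[cation]ᵢ + Σ P·[anion]ₒ)]
Numerator = 1×5.29 + 15×116 = 1745
Denominator = 1×115 + 15×9.38 = 255.7
Vm = 55.7 · log₁₀(6.8255) = 55.7 × (0.8341) = 46.46 mV

46 mV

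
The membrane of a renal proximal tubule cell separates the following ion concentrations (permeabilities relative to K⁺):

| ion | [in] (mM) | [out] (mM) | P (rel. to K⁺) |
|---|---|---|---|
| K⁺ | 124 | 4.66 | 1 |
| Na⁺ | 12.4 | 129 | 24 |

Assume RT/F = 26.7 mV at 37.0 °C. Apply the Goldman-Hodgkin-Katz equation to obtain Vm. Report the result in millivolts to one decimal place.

53.3 mV

Vm = 26.7 · ln[(Σ P·[cation]ₒ + Σ P·[anion]ᵢ) / (Σ P·[cation]ᵢ + Σ P·[anion]ₒ)]
Numerator = 1×4.66 + 24×129 = 3101
Denominator = 1×124 + 24×12.4 = 421.6
Vm = 26.7 · ln(7.3545) = 26.7 × (1.9953) = 53.27 mV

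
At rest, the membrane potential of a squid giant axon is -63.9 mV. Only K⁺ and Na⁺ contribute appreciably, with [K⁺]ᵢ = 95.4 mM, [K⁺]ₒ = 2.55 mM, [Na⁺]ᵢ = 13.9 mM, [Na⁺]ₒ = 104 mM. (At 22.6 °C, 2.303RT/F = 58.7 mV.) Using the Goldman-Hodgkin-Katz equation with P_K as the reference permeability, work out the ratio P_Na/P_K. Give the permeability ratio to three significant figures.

Let α = P_Na/P_K. GHK: Vm = 58.7·log₁₀[(Kₒ + α·Naₒ)/(Kᵢ + α·Naᵢ)].
10^(Vm/58.7) = 10^(-63.9/58.7) = 0.081548
So 0.081548·(Kᵢ + α·Naᵢ) = Kₒ + α·Naₒ → α = (0.081548·95.4 − 2.55) / (104.0 − 0.081548·13.9)
α = (7.78 − 2.55) / (104.0 − 1.134) = 5.23/102.9 = 0.05084

0.0508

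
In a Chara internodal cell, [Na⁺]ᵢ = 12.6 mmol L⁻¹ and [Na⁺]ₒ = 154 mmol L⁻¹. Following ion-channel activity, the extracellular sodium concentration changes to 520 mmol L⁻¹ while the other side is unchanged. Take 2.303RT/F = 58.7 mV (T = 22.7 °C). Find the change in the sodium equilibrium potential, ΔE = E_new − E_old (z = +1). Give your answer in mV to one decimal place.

31.0 mV

E_old = (58.7/1)·log₁₀(154/12.6) = 63.82 mV
E_new = (58.7/1)·log₁₀(520/12.6) = 94.84 mV
ΔE = 94.84 − (63.82) = 31.02 mV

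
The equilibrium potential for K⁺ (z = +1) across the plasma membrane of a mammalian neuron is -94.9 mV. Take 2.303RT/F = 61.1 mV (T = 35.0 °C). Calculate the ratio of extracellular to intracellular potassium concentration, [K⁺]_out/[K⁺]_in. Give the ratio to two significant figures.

log₁₀([out]/[in]) = E·z/(61.1) = -94.9 × 1 / 61.1 = -1.5532
[out]/[in] = 10^(-1.5532) = 0.02798

0.028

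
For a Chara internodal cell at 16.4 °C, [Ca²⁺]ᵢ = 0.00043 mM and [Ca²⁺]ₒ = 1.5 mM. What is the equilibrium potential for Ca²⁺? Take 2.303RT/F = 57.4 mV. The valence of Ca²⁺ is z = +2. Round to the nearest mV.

102 mV

E = (57.4/z) · log₁₀([Ca²⁺]_out/[Ca²⁺]_in) with z = +2.
= (57.4/2) · log₁₀(1.5/0.00043) = 28.70 · log₁₀(3488)
= 28.70 · (3.5426) = 101.67 mV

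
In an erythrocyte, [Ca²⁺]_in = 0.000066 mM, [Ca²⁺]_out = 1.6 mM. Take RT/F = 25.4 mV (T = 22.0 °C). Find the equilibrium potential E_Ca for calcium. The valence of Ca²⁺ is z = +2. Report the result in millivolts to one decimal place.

E = (25.4/z) · ln([Ca²⁺]_out/[Ca²⁺]_in) with z = +2.
= (25.4/2) · ln(1.6/0.000066) = 12.70 · ln(2.424e+04)
= 12.70 · (10.0959) = 128.22 mV

128.2 mV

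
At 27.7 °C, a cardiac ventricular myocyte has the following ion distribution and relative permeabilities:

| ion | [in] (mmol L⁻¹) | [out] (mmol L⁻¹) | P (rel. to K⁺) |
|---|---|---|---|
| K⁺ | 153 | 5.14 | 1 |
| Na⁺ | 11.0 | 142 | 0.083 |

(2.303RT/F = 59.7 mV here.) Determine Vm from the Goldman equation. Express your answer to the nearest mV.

-57 mV

Vm = 59.7 · log₁₀[(Σ P·[cation]ₒ + Σ P·[anion]ᵢ) / (Σ P·[cation]ᵢ + Σ P·[anion]ₒ)]
Numerator = 1×5.14 + 0.083×142 = 16.93
Denominator = 1×153 + 0.083×11.0 = 153.9
Vm = 59.7 · log₁₀(0.10997) = 59.7 × (-0.9587) = -57.24 mV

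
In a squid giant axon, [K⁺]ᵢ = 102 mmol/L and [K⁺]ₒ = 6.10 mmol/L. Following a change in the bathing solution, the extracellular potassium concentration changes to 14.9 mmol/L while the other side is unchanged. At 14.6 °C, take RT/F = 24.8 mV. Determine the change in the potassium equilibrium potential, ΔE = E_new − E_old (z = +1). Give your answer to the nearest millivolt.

22 mV

E_old = (24.8/1)·ln(6.10/102) = -69.85 mV
E_new = (24.8/1)·ln(14.9/102) = -47.71 mV
ΔE = -47.71 − (-69.85) = 22.15 mV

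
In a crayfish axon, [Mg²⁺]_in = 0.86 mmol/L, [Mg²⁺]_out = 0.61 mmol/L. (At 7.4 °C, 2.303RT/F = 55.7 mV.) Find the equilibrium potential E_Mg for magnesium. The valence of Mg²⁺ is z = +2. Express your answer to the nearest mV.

E = (55.7/z) · log₁₀([Mg²⁺]_out/[Mg²⁺]_in) with z = +2.
= (55.7/2) · log₁₀(0.61/0.86) = 27.85 · log₁₀(0.7093)
= 27.85 · (-0.1492) = -4.15 mV

-4 mV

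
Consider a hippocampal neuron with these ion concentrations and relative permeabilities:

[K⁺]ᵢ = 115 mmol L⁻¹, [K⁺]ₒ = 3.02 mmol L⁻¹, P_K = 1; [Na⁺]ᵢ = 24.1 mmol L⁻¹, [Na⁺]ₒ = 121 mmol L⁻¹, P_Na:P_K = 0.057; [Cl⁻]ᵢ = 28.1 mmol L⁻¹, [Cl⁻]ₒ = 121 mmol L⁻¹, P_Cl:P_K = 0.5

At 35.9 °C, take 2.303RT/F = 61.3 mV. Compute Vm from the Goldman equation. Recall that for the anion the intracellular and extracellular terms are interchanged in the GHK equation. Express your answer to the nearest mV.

Vm = 61.3 · log₁₀[(Σ P·[cation]ₒ + Σ P·[anion]ᵢ) / (Σ P·[cation]ᵢ + Σ P·[anion]ₒ)]
Numerator = 1×3.02 + 0.057×121 + 0.5×28.1 = 23.97
Denominator = 1×115 + 0.057×24.1 + 0.5×121 = 176.9
Vm = 61.3 · log₁₀(0.1355) = 61.3 × (-0.8680) = -53.21 mV

-53 mV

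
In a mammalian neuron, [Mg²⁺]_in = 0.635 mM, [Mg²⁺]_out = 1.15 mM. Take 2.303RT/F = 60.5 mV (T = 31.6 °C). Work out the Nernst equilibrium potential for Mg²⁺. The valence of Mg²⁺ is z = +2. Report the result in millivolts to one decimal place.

E = (60.5/z) · log₁₀([Mg²⁺]_out/[Mg²⁺]_in) with z = +2.
= (60.5/2) · log₁₀(1.15/0.635) = 30.25 · log₁₀(1.811)
= 30.25 · (0.2579) = 7.80 mV

7.8 mV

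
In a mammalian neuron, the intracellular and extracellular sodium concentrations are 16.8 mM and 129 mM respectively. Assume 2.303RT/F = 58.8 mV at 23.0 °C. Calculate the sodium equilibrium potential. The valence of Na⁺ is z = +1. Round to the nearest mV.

52 mV

E = (58.8/z) · log₁₀([Na⁺]_out/[Na⁺]_in) with z = +1.
= (58.8/1) · log₁₀(129/16.8) = 58.80 · log₁₀(7.679)
= 58.80 · (0.8853) = 52.05 mV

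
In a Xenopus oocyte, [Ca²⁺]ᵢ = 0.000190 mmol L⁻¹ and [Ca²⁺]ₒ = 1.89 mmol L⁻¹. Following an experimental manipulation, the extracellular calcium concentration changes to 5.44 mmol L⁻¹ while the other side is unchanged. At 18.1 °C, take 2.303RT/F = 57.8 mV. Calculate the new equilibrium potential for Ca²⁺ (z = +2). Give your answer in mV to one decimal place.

After the shift: [Ca²⁺]_out = 5.44, [Ca²⁺]_in = 0.000190 mmol L⁻¹.
E_new = (57.8/2)·log₁₀(5.44/0.000190) = 28.90 · (4.4568) = 128.80 mV

128.8 mV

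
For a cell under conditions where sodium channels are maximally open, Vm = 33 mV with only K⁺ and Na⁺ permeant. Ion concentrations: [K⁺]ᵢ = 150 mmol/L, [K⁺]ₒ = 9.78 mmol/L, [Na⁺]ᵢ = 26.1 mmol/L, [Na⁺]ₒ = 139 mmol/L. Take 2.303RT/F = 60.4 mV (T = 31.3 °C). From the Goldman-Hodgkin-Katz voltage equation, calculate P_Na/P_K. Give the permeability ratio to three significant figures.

11.0

Let α = P_Na/P_K. GHK: Vm = 60.4·log₁₀[(Kₒ + α·Naₒ)/(Kᵢ + α·Naᵢ)].
10^(Vm/60.4) = 10^(33.0/60.4) = 3.5185
So 3.5185·(Kᵢ + α·Naᵢ) = Kₒ + α·Naₒ → α = (3.5185·150.0 − 9.78) / (139.0 − 3.5185·26.1)
α = (527.8 − 9.78) / (139.0 − 91.83) = 518/47.17 = 10.98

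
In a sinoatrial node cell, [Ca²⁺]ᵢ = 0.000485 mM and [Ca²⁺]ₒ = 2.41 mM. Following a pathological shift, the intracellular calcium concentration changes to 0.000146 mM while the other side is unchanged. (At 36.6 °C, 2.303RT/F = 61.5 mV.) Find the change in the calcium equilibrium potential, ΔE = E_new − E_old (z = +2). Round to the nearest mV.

E_old = (61.5/2)·log₁₀(2.41/0.000485) = 113.66 mV
E_new = (61.5/2)·log₁₀(2.41/0.000146) = 129.69 mV
ΔE = 129.69 − (113.66) = 16.03 mV

16 mV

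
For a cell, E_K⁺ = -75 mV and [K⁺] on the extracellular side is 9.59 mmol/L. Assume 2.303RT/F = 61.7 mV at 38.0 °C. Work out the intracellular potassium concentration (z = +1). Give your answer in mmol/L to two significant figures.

Nernst: E = (61.7/1) · log₁₀([out]/[in]), so log₁₀([out]/[in]) = -75.0 × 1 / 61.7 = -1.2156.
[out]/[in] = 10^(-1.2156) = 0.06088.
[in] = 9.59 / 0.06088 = 157.5 mmol/L.

160 mmol/L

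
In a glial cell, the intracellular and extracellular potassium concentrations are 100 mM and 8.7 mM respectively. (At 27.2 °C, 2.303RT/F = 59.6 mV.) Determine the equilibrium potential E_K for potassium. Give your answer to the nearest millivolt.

-63 mV

E = (59.6/z) · log₁₀([K⁺]_out/[K⁺]_in) with z = +1.
= (59.6/1) · log₁₀(8.7/100) = 59.60 · log₁₀(0.087)
= 59.60 · (-1.0605) = -63.20 mV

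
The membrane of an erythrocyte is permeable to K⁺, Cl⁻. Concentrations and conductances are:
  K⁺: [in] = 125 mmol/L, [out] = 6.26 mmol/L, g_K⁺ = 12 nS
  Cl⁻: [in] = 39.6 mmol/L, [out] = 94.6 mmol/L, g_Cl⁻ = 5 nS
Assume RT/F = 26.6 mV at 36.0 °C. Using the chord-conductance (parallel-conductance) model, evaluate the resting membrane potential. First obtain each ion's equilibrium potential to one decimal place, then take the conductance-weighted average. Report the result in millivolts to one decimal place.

-63.0 mV

E_K⁺ = (26.6/1)·ln(6.26/125) = -79.6 mV
E_Cl⁻ = (26.6/-1)·ln(94.6/39.6) = -23.2 mV
Vm = (Σ gᵢEᵢ)/(Σ gᵢ) = (12·-79.6 + 5·-23.2) / (12 + 5)
= -1071.20 / 17 = -63.01 mV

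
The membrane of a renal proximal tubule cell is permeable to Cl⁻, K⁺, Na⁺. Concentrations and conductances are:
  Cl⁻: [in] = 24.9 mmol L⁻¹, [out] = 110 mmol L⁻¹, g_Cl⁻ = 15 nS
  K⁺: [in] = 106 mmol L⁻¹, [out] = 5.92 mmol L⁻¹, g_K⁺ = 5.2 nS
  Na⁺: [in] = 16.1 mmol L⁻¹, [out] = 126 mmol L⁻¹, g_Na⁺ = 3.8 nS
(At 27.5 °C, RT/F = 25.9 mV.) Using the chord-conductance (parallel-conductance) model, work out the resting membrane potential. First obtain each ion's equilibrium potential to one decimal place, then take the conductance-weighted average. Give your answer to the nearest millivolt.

E_Cl⁻ = (25.9/-1)·ln(110/24.9) = -38.5 mV
E_K⁺ = (25.9/1)·ln(5.92/106) = -74.7 mV
E_Na⁺ = (25.9/1)·ln(126/16.1) = 53.3 mV
Vm = (Σ gᵢEᵢ)/(Σ gᵢ) = (15·-38.5 + 5.2·-74.7 + 3.8·53.3) / (15 + 5.2 + 3.8)
= -763.40 / 24 = -31.81 mV

-32 mV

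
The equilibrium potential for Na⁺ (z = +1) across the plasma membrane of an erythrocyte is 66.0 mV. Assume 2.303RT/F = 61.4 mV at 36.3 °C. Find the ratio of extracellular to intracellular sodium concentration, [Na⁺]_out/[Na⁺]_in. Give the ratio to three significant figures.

log₁₀([out]/[in]) = E·z/(61.4) = 66.0 × 1 / 61.4 = 1.0749
[out]/[in] = 10^(1.0749) = 11.88

11.9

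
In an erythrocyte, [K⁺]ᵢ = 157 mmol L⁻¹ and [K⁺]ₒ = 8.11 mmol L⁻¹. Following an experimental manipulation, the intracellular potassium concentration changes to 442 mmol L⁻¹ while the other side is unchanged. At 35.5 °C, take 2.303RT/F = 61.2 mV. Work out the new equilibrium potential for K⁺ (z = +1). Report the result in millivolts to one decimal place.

-106.3 mV

After the shift: [K⁺]_out = 8.11, [K⁺]_in = 442 mmol L⁻¹.
E_new = (61.2/1)·log₁₀(8.11/442) = 61.20 · (-1.7364) = -106.27 mV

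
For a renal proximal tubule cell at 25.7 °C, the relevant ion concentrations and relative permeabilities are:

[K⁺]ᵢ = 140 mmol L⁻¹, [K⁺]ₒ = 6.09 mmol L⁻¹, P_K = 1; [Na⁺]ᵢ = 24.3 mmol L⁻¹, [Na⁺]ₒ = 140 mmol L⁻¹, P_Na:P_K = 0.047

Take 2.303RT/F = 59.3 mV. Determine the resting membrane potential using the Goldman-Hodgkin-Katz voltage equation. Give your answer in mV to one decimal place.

-62.1 mV

Vm = 59.3 · log₁₀[(Σ P·[cation]ₒ + Σ P·[anion]ᵢ) / (Σ P·[cation]ᵢ + Σ P·[anion]ₒ)]
Numerator = 1×6.09 + 0.047×140 = 12.67
Denominator = 1×140 + 0.047×24.3 = 141.1
Vm = 59.3 · log₁₀(0.089768) = 59.3 × (-1.0469) = -62.08 mV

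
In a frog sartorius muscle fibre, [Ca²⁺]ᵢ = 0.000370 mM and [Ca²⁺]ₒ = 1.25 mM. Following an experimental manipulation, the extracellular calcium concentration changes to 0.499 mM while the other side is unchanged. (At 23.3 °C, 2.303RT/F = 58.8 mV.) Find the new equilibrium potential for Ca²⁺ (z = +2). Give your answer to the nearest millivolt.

After the shift: [Ca²⁺]_out = 0.499, [Ca²⁺]_in = 0.000370 mM.
E_new = (58.8/2)·log₁₀(0.499/0.000370) = 29.40 · (3.1299) = 92.02 mV

92 mV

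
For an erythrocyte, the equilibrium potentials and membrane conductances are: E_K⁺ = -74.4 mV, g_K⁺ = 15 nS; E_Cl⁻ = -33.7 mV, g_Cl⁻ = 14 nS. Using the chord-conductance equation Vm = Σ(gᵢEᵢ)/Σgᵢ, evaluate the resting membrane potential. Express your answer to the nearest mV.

Σ gᵢEᵢ = 15·(-74.4) + 14·(-33.7) = -1587.80
Σ gᵢ = 15 + 14 = 29
Vm = -1587.80 / 29 = -54.75 mV

-55 mV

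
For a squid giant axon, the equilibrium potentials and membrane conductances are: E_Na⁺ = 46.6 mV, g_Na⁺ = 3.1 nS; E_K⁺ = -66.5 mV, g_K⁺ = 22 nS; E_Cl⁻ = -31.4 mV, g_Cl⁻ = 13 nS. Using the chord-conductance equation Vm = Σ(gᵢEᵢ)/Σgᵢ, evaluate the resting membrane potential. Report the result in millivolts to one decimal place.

-45.3 mV

Σ gᵢEᵢ = 3.1·(46.6) + 22·(-66.5) + 13·(-31.4) = -1726.74
Σ gᵢ = 3.1 + 22 + 13 = 38.1
Vm = -1726.74 / 38.1 = -45.32 mV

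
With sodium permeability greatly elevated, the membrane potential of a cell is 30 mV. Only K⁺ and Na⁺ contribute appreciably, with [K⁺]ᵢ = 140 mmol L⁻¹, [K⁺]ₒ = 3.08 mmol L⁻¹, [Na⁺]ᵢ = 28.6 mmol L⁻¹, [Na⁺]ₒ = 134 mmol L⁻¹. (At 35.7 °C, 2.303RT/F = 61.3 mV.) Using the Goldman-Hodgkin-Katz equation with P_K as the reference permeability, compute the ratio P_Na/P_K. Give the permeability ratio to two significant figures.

Let α = P_Na/P_K. GHK: Vm = 61.3·log₁₀[(Kₒ + α·Naₒ)/(Kᵢ + α·Naᵢ)].
10^(Vm/61.3) = 10^(30.0/61.3) = 3.086
So 3.086·(Kᵢ + α·Naᵢ) = Kₒ + α·Naₒ → α = (3.086·140.0 − 3.08) / (134.0 − 3.086·28.6)
α = (432 − 3.08) / (134.0 − 88.26) = 429/45.74 = 9.378

9.4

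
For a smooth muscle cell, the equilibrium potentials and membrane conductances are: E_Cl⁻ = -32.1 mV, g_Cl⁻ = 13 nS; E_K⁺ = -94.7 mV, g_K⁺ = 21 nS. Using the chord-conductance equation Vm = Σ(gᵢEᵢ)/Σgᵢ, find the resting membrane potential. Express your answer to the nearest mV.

-71 mV

Σ gᵢEᵢ = 13·(-32.1) + 21·(-94.7) = -2406.00
Σ gᵢ = 13 + 21 = 34
Vm = -2406.00 / 34 = -70.76 mV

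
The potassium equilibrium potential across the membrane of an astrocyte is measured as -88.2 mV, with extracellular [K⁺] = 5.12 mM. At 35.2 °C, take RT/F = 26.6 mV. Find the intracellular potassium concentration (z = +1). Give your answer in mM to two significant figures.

Nernst: E = (26.6/1) · ln([out]/[in]), so ln([out]/[in]) = -88.2 × 1 / 26.6 = -3.3158.
[out]/[in] = e^(-3.3158) = 0.03631.
[in] = 5.12 / 0.03631 = 141 mM.

140 mM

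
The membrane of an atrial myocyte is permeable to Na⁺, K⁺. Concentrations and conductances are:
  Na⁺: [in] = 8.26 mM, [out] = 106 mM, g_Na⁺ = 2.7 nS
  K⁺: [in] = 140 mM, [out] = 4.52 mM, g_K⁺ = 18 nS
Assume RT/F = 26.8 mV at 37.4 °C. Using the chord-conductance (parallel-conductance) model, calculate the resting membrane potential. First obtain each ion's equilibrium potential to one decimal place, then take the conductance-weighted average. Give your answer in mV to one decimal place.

-71.1 mV

E_Na⁺ = (26.8/1)·ln(106/8.26) = 68.4 mV
E_K⁺ = (26.8/1)·ln(4.52/140) = -92.0 mV
Vm = (Σ gᵢEᵢ)/(Σ gᵢ) = (2.7·68.4 + 18·-92.0) / (2.7 + 18)
= -1471.32 / 20.7 = -71.08 mV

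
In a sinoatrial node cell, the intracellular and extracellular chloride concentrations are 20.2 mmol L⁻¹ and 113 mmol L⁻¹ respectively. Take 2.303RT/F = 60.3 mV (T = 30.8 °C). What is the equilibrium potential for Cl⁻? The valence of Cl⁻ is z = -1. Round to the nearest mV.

-45 mV

E = (60.3/z) · log₁₀([Cl⁻]_out/[Cl⁻]_in) with z = -1.
For an anion, dividing by z = -1 reverses the sign.
= (60.3/-1) · log₁₀(113/20.2) = -60.30 · log₁₀(5.594)
= -60.30 · (0.7477) = -45.09 mV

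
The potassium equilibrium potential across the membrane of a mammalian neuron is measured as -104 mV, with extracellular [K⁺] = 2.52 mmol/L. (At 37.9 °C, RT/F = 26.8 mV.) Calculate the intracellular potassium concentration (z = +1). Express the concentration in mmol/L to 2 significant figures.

Nernst: E = (26.8/1) · ln([out]/[in]), so ln([out]/[in]) = -104.0 × 1 / 26.8 = -3.8806.
[out]/[in] = e^(-3.8806) = 0.02064.
[in] = 2.52 / 0.02064 = 122.1 mmol/L.

120 mmol/L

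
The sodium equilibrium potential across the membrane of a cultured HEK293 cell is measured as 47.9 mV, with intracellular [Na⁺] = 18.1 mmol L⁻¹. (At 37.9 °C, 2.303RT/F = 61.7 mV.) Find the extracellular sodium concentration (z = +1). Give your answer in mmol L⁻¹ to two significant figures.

Nernst: E = (61.7/1) · log₁₀([out]/[in]), so log₁₀([out]/[in]) = 47.9 × 1 / 61.7 = 0.7763.
[out]/[in] = 10^(0.7763) = 5.975.
[out] = 5.975 × 18.1 = 108.1 mmol L⁻¹.

110 mmol L⁻¹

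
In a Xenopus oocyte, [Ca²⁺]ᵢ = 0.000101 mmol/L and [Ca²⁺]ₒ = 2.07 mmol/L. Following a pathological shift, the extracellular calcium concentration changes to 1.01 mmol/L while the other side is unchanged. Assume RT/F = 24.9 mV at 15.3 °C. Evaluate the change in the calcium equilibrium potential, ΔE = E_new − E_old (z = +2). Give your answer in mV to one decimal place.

-8.9 mV

E_old = (24.9/2)·ln(2.07/0.000101) = 123.60 mV
E_new = (24.9/2)·ln(1.01/0.000101) = 114.67 mV
ΔE = 114.67 − (123.60) = -8.93 mV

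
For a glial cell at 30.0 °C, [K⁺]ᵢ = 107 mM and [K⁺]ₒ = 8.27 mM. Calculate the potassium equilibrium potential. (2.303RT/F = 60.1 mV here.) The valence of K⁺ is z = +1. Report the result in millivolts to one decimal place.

E = (60.1/z) · log₁₀([K⁺]_out/[K⁺]_in) with z = +1.
= (60.1/1) · log₁₀(8.27/107) = 60.10 · log₁₀(0.07729)
= 60.10 · (-1.1119) = -66.82 mV

-66.8 mV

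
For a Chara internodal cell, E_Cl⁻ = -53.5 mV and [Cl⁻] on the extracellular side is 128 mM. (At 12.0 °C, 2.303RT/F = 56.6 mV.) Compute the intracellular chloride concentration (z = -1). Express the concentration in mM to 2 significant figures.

15 mM

Nernst: E = (56.6/-1) · log₁₀([out]/[in]), so log₁₀([out]/[in]) = -53.5 × -1 / 56.6 = 0.9452.
[out]/[in] = 10^(0.9452) = 8.815.
[in] = 128 / 8.815 = 14.52 mM.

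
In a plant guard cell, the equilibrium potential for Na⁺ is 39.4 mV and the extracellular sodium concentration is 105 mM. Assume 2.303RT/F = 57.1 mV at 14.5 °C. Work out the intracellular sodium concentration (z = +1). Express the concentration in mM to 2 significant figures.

Nernst: E = (57.1/1) · log₁₀([out]/[in]), so log₁₀([out]/[in]) = 39.4 × 1 / 57.1 = 0.6900.
[out]/[in] = 10^(0.6900) = 4.898.
[in] = 105 / 4.898 = 21.44 mM.

21 mM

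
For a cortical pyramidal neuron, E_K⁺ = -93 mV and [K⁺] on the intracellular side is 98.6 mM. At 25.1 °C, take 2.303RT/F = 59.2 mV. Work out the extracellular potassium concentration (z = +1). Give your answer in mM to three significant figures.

Nernst: E = (59.2/1) · log₁₀([out]/[in]), so log₁₀([out]/[in]) = -93.0 × 1 / 59.2 = -1.5709.
[out]/[in] = 10^(-1.5709) = 0.02686.
[out] = 0.02686 × 98.6 = 2.648 mM.

2.65 mM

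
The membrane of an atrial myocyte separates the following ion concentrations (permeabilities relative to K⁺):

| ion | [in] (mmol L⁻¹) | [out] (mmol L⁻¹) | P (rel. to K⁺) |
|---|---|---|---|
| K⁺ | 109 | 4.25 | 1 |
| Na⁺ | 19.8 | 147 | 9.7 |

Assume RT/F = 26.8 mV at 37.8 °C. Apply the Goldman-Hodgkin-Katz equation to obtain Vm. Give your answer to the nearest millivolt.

42 mV

Vm = 26.8 · ln[(Σ P·[cation]ₒ + Σ P·[anion]ᵢ) / (Σ P·[cation]ᵢ + Σ P·[anion]ₒ)]
Numerator = 1×4.25 + 9.7×147 = 1430
Denominator = 1×109 + 9.7×19.8 = 301.1
Vm = 26.8 · ln(4.7504) = 26.8 × (1.5582) = 41.76 mV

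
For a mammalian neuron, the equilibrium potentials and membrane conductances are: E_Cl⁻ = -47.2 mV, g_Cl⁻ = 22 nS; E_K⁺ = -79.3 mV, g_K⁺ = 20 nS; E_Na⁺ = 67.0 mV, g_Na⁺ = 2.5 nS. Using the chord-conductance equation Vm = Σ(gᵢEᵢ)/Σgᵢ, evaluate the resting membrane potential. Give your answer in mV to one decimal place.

Σ gᵢEᵢ = 22·(-47.2) + 20·(-79.3) + 2.5·(67.0) = -2456.90
Σ gᵢ = 22 + 20 + 2.5 = 44.5
Vm = -2456.90 / 44.5 = -55.21 mV

-55.2 mV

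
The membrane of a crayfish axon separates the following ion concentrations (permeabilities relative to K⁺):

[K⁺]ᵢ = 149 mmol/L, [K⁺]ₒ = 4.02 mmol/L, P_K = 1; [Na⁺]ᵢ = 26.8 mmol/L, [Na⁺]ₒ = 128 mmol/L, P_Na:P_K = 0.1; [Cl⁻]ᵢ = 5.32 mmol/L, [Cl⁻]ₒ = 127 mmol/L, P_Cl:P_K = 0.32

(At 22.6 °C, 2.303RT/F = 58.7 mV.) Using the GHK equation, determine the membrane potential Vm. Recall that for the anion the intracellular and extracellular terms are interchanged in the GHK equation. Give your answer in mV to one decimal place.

-59.7 mV

Vm = 58.7 · log₁₀[(Σ P·[cation]ₒ + Σ P·[anion]ᵢ) / (Σ P·[cation]ᵢ + Σ P·[anion]ₒ)]
Numerator = 1×4.02 + 0.1×128 + 0.32×5.32 = 18.52
Denominator = 1×149 + 0.1×26.8 + 0.32×127 = 192.3
Vm = 58.7 · log₁₀(0.09631) = 58.7 × (-1.0163) = -59.66 mV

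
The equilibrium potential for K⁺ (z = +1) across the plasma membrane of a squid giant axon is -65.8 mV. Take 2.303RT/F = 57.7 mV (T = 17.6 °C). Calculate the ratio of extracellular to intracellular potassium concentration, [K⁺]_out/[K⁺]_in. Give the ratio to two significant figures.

log₁₀([out]/[in]) = E·z/(57.7) = -65.8 × 1 / 57.7 = -1.1404
[out]/[in] = 10^(-1.1404) = 0.07238

0.072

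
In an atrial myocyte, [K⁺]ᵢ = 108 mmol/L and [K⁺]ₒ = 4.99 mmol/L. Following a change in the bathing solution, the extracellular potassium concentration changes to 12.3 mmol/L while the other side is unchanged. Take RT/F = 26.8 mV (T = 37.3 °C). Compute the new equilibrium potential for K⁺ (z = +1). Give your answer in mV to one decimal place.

-58.2 mV

After the shift: [K⁺]_out = 12.3, [K⁺]_in = 108 mmol/L.
E_new = (26.8/1)·ln(12.3/108) = 26.80 · (-2.1725) = -58.22 mV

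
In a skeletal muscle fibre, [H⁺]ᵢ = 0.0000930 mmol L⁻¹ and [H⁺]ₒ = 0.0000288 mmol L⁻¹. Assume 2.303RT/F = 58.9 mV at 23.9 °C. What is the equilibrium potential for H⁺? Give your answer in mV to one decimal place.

E = (58.9/z) · log₁₀([H⁺]_out/[H⁺]_in) with z = +1.
= (58.9/1) · log₁₀(0.0000288/0.0000930) = 58.90 · log₁₀(0.3097)
= 58.90 · (-0.5091) = -29.99 mV

-30.0 mV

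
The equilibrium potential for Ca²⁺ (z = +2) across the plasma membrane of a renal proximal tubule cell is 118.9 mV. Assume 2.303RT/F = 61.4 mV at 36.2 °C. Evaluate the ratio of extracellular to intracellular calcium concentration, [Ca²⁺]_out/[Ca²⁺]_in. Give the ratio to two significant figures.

7500

log₁₀([out]/[in]) = E·z/(61.4) = 118.9 × 2 / 61.4 = 3.8730
[out]/[in] = 10^(3.8730) = 7464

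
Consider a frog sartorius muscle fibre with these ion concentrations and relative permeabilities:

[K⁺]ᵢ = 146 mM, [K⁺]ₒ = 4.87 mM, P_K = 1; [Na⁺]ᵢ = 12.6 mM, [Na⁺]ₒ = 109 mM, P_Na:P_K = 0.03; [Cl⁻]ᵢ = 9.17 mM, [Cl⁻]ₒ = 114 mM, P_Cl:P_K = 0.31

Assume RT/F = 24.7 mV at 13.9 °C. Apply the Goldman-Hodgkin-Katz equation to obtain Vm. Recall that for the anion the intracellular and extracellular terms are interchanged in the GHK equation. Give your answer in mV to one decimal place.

Vm = 24.7 · ln[(Σ P·[cation]ₒ + Σ P·[anion]ᵢ) / (Σ P·[cation]ᵢ + Σ P·[anion]ₒ)]
Numerator = 1×4.87 + 0.03×109 + 0.31×9.17 = 10.98
Denominator = 1×146 + 0.03×12.6 + 0.31×114 = 181.7
Vm = 24.7 · ln(0.060438) = 24.7 × (-2.8061) = -69.31 mV

-69.3 mV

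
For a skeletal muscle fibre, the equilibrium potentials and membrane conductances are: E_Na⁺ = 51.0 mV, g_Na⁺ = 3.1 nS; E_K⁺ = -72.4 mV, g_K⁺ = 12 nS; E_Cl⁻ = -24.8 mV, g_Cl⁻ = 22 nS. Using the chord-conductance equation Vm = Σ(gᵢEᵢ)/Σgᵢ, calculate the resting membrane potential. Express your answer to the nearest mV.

-34 mV

Σ gᵢEᵢ = 3.1·(51.0) + 12·(-72.4) + 22·(-24.8) = -1256.30
Σ gᵢ = 3.1 + 12 + 22 = 37.1
Vm = -1256.30 / 37.1 = -33.86 mV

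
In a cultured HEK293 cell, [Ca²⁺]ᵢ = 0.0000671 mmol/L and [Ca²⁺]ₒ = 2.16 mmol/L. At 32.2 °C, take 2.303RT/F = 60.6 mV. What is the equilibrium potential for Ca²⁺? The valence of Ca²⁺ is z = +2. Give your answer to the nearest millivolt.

E = (60.6/z) · log₁₀([Ca²⁺]_out/[Ca²⁺]_in) with z = +2.
= (60.6/2) · log₁₀(2.16/0.0000671) = 30.30 · log₁₀(3.219e+04)
= 30.30 · (4.5077) = 136.58 mV

137 mV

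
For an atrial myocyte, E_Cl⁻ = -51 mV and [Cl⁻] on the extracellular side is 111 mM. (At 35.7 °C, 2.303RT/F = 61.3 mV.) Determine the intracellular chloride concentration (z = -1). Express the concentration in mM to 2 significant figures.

Nernst: E = (61.3/-1) · log₁₀([out]/[in]), so log₁₀([out]/[in]) = -51.0 × -1 / 61.3 = 0.8320.
[out]/[in] = 10^(0.8320) = 6.792.
[in] = 111 / 6.792 = 16.34 mM.

16 mM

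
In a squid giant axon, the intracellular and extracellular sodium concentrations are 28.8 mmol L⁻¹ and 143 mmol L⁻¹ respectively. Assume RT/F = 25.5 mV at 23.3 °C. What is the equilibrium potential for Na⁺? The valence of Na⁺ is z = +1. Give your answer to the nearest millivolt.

E = (25.5/z) · ln([Na⁺]_out/[Na⁺]_in) with z = +1.
= (25.5/1) · ln(143/28.8) = 25.50 · ln(4.965)
= 25.50 · (1.6025) = 40.86 mV

41 mV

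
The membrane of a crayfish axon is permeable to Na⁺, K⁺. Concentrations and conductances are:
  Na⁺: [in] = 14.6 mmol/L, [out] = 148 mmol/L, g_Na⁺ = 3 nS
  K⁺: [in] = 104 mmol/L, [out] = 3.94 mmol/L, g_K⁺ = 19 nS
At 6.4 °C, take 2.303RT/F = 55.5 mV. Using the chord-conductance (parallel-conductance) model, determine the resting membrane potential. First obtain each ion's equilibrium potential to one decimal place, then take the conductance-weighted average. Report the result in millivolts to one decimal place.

E_Na⁺ = (55.5/1)·log₁₀(148/14.6) = 55.8 mV
E_K⁺ = (55.5/1)·log₁₀(3.94/104) = -78.9 mV
Vm = (Σ gᵢEᵢ)/(Σ gᵢ) = (3·55.8 + 19·-78.9) / (3 + 19)
= -1331.70 / 22 = -60.53 mV

-60.5 mV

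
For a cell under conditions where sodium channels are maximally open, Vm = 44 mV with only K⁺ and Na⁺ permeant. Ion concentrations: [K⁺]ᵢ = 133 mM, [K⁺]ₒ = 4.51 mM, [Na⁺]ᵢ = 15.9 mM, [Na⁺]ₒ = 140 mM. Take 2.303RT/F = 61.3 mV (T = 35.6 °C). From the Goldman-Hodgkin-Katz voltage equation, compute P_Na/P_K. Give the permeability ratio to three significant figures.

Let α = P_Na/P_K. GHK: Vm = 61.3·log₁₀[(Kₒ + α·Naₒ)/(Kᵢ + α·Naᵢ)].
10^(Vm/61.3) = 10^(44.0/61.3) = 5.2213
So 5.2213·(Kᵢ + α·Naᵢ) = Kₒ + α·Naₒ → α = (5.2213·133.0 − 4.51) / (140.0 − 5.2213·15.9)
α = (694.4 − 4.51) / (140.0 − 83.02) = 689.9/56.98 = 12.11

12.1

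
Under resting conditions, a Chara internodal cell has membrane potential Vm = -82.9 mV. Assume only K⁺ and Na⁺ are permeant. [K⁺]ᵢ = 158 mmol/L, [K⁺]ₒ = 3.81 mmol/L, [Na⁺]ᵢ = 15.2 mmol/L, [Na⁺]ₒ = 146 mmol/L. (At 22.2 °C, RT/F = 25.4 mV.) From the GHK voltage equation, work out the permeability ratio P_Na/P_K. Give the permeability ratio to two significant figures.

Let α = P_Na/P_K. GHK: Vm = 25.4·ln[(Kₒ + α·Naₒ)/(Kᵢ + α·Naᵢ)].
e^(Vm/25.4) = e^(-82.9/25.4) = 0.038244
So 0.038244·(Kᵢ + α·Naᵢ) = Kₒ + α·Naₒ → α = (0.038244·158.0 − 3.81) / (146.0 − 0.038244·15.2)
α = (6.042 − 3.81) / (146.0 − 0.5813) = 2.232/145.4 = 0.01535

0.015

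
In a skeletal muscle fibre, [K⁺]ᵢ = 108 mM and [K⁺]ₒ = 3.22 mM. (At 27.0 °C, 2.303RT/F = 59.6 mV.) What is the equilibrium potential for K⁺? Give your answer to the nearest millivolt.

E = (59.6/z) · log₁₀([K⁺]_out/[K⁺]_in) with z = +1.
= (59.6/1) · log₁₀(3.22/108) = 59.60 · log₁₀(0.02981)
= 59.60 · (-1.5256) = -90.92 mV

-91 mV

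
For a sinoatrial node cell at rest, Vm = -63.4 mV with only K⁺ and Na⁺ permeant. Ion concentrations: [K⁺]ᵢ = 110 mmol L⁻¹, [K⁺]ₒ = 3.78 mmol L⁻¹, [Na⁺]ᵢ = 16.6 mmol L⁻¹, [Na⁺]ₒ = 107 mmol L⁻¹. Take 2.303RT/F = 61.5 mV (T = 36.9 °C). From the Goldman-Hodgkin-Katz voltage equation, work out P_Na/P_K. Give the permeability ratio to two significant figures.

Let α = P_Na/P_K. GHK: Vm = 61.5·log₁₀[(Kₒ + α·Naₒ)/(Kᵢ + α·Naᵢ)].
10^(Vm/61.5) = 10^(-63.4/61.5) = 0.093133
So 0.093133·(Kᵢ + α·Naᵢ) = Kₒ + α·Naₒ → α = (0.093133·110.0 − 3.78) / (107.0 − 0.093133·16.6)
α = (10.24 − 3.78) / (107.0 − 1.546) = 6.465/105.5 = 0.0613

0.061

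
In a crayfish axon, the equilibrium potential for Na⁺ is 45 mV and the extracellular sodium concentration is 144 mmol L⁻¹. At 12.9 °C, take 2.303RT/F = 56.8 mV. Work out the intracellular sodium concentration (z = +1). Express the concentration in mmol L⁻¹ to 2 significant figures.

23 mmol L⁻¹

Nernst: E = (56.8/1) · log₁₀([out]/[in]), so log₁₀([out]/[in]) = 45.0 × 1 / 56.8 = 0.7923.
[out]/[in] = 10^(0.7923) = 6.198.
[in] = 144 / 6.198 = 23.23 mmol L⁻¹.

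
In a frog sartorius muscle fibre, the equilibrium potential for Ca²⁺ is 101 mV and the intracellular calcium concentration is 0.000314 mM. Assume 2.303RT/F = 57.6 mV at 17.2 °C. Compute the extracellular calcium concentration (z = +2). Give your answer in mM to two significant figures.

Nernst: E = (57.6/2) · log₁₀([out]/[in]), so log₁₀([out]/[in]) = 101.0 × 2 / 57.6 = 3.5069.
[out]/[in] = 10^(3.5069) = 3213.
[out] = 3213 × 0.000314 = 1.009 mM.

1.0 mM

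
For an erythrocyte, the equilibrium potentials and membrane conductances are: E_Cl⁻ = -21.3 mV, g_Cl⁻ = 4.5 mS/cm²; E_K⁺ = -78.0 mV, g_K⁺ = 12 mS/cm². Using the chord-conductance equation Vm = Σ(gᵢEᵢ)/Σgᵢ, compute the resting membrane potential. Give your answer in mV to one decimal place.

Σ gᵢEᵢ = 4.5·(-21.3) + 12·(-78.0) = -1031.85
Σ gᵢ = 4.5 + 12 = 16.5
Vm = -1031.85 / 16.5 = -62.54 mV

-62.5 mV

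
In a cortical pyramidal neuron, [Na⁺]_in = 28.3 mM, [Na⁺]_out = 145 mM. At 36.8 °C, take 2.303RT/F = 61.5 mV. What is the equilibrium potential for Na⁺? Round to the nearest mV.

44 mV

E = (61.5/z) · log₁₀([Na⁺]_out/[Na⁺]_in) with z = +1.
= (61.5/1) · log₁₀(145/28.3) = 61.50 · log₁₀(5.124)
= 61.50 · (0.7096) = 43.64 mV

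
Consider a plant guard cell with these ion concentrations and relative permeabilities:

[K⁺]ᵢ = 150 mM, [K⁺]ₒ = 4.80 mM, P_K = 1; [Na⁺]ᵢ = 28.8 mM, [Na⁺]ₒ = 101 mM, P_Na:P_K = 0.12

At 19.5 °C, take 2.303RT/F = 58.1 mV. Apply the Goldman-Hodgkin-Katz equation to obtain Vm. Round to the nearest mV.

Vm = 58.1 · log₁₀[(Σ P·[cation]ₒ + Σ P·[anion]ᵢ) / (Σ P·[cation]ᵢ + Σ P·[anion]ₒ)]
Numerator = 1×4.80 + 0.12×101 = 16.92
Denominator = 1×150 + 0.12×28.8 = 153.5
Vm = 58.1 · log₁₀(0.11026) = 58.1 × (-0.9576) = -55.64 mV

-56 mV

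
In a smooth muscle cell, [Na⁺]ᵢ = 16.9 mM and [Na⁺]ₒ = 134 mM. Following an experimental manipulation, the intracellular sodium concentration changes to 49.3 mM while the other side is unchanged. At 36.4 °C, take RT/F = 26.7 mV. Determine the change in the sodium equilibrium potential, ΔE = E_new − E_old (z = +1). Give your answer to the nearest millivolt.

E_old = (26.7/1)·ln(134/16.9) = 55.28 mV
E_new = (26.7/1)·ln(134/49.3) = 26.70 mV
ΔE = 26.70 − (55.28) = -28.59 mV

-29 mV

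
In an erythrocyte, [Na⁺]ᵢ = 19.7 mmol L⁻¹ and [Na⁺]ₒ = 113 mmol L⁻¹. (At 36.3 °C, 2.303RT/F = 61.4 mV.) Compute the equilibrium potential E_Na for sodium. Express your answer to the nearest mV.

E = (61.4/z) · log₁₀([Na⁺]_out/[Na⁺]_in) with z = +1.
= (61.4/1) · log₁₀(113/19.7) = 61.40 · log₁₀(5.736)
= 61.40 · (0.7586) = 46.58 mV

47 mV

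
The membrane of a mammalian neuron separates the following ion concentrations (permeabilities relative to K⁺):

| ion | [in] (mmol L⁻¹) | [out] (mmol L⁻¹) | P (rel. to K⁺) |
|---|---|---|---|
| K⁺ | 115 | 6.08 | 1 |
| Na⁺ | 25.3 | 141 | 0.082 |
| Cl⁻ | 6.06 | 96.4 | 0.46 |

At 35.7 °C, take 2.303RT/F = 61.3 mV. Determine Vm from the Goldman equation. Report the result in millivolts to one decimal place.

Vm = 61.3 · log₁₀[(Σ P·[cation]ₒ + Σ P·[anion]ᵢ) / (Σ P·[cation]ᵢ + Σ P·[anion]ₒ)]
Numerator = 1×6.08 + 0.082×141 + 0.46×6.06 = 20.43
Denominator = 1×115 + 0.082×25.3 + 0.46×96.4 = 161.4
Vm = 61.3 · log₁₀(0.12656) = 61.3 × (-0.8977) = -55.03 mV

-55.0 mV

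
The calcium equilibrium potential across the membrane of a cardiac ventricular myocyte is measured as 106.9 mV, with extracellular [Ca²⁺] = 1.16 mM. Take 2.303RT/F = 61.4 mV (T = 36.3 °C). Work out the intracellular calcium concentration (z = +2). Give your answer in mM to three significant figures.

0.000382 mM

Nernst: E = (61.4/2) · log₁₀([out]/[in]), so log₁₀([out]/[in]) = 106.9 × 2 / 61.4 = 3.4821.
[out]/[in] = 10^(3.4821) = 3034.
[in] = 1.16 / 3034 = 0.0003823 mM.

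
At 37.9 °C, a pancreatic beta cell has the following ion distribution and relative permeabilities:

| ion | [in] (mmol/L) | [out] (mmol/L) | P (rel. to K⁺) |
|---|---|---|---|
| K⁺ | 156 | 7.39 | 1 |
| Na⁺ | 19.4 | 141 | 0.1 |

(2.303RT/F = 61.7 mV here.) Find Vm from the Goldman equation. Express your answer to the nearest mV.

Vm = 61.7 · log₁₀[(Σ P·[cation]ₒ + Σ P·[anion]ᵢ) / (Σ P·[cation]ᵢ + Σ P·[anion]ₒ)]
Numerator = 1×7.39 + 0.1×141 = 21.49
Denominator = 1×156 + 0.1×19.4 = 157.9
Vm = 61.7 · log₁₀(0.13606) = 61.7 × (-0.8663) = -53.45 mV

-53 mV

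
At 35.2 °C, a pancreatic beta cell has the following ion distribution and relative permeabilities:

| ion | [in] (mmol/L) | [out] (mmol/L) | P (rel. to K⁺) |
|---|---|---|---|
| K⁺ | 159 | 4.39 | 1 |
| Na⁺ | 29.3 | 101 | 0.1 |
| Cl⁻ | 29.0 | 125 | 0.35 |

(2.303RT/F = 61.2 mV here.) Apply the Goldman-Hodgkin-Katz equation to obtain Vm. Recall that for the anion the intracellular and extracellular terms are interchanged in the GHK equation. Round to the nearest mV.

-56 mV

Vm = 61.2 · log₁₀[(Σ P·[cation]ₒ + Σ P·[anion]ᵢ) / (Σ P·[cation]ᵢ + Σ P·[anion]ₒ)]
Numerator = 1×4.39 + 0.1×101 + 0.35×29.0 = 24.64
Denominator = 1×159 + 0.1×29.3 + 0.35×125 = 205.7
Vm = 61.2 · log₁₀(0.1198) = 61.2 × (-0.9216) = -56.40 mV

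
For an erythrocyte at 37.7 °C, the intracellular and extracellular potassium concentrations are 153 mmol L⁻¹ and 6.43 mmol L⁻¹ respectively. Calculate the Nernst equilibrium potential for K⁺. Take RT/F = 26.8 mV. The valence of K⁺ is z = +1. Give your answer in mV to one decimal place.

-84.9 mV

E = (26.8/z) · ln([K⁺]_out/[K⁺]_in) with z = +1.
= (26.8/1) · ln(6.43/153) = 26.80 · ln(0.04203)
= 26.80 · (-3.1695) = -84.94 mV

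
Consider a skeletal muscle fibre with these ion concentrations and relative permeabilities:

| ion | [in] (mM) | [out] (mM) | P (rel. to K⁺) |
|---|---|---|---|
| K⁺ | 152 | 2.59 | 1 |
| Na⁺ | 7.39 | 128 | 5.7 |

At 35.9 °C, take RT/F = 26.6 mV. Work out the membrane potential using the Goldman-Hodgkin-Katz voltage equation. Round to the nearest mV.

Vm = 26.6 · ln[(Σ P·[cation]ₒ + Σ P·[anion]ᵢ) / (Σ P·[cation]ᵢ + Σ P·[anion]ₒ)]
Numerator = 1×2.59 + 5.7×128 = 732.2
Denominator = 1×152 + 5.7×7.39 = 194.1
Vm = 26.6 · ln(3.7718) = 26.6 × (1.3275) = 35.31 mV

35 mV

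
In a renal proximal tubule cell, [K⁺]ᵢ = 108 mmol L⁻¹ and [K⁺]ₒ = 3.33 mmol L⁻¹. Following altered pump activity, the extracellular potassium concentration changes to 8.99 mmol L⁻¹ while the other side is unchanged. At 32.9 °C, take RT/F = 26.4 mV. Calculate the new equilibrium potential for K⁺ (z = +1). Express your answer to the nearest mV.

After the shift: [K⁺]_out = 8.99, [K⁺]_in = 108 mmol L⁻¹.
E_new = (26.4/1)·ln(8.99/108) = 26.40 · (-2.4860) = -65.63 mV

-66 mV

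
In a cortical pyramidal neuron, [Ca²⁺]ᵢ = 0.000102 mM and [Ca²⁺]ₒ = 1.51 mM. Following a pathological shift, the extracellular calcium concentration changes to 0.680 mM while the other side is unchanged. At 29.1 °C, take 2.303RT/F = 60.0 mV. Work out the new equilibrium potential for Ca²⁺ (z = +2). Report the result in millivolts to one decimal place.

After the shift: [Ca²⁺]_out = 0.680, [Ca²⁺]_in = 0.000102 mM.
E_new = (60.0/2)·log₁₀(0.680/0.000102) = 30.00 · (3.8239) = 114.72 mV

114.7 mV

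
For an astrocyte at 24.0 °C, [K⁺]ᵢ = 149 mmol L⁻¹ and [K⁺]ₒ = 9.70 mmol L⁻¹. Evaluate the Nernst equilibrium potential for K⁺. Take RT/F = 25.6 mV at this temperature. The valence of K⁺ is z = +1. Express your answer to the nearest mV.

E = (25.6/z) · ln([K⁺]_out/[K⁺]_in) with z = +1.
= (25.6/1) · ln(9.70/149) = 25.60 · ln(0.0651)
= 25.60 · (-2.7318) = -69.93 mV

-70 mV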